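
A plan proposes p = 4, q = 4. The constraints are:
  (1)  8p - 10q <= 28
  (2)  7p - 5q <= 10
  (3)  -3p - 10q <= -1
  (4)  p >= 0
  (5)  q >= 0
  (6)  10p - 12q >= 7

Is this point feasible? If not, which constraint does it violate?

not feasible — violates (6)

Constraint (6): 10p - 12q = -8, which is not ≥ 7. All other constraints are satisfied.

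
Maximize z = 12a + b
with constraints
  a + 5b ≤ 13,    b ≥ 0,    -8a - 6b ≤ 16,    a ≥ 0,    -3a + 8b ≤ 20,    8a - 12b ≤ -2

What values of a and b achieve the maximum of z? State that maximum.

a = 73/26, b = 53/26, maximum z = 929/26

Corner points and z = 12a + b:
  (4/23, 59/23) → z = 107/23
  (73/26, 53/26) → z = 929/26
  (0, 5/2) → z = 5/2
  (0, 1/6) → z = 1/6

The binding constraints are a + 5b = 13 and 8a - 12b = -2.
Solving simultaneously gives a = 73/26, b = 53/26.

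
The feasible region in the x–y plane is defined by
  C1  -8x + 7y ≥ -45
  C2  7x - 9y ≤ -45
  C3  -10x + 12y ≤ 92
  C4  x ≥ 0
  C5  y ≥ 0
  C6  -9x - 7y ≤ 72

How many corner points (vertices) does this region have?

The feasible vertices (each the meet of two boundaries and inside every other half-plane) are:
  (720/23, 675/23)
  (592/13, 593/13)
  (0, 5)
  (0, 23/3)

4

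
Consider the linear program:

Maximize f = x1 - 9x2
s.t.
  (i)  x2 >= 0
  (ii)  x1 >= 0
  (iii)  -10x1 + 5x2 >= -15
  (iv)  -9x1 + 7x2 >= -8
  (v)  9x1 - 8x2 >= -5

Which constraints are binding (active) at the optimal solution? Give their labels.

(i) and (iv)

Feasible corners and f = x1 - 9x2:
  (0, 0) → f = 0
  (8/9, 0) → f = 8/9
  (0, 5/8) → f = -45/8
  (13/5, 11/5) → f = -86/5
  (29/7, 37/7) → f = -304/7

The maximum is at (8/9, 0). Substituting into each constraint, equality holds for (i) and (iv); the remaining constraints have slack.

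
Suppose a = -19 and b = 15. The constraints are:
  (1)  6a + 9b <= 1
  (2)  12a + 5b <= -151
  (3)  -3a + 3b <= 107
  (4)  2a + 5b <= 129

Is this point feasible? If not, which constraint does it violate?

Constraint (1): 6a + 9b = 21, which is not ≤ 1. All other constraints are satisfied.

not feasible — violates (1)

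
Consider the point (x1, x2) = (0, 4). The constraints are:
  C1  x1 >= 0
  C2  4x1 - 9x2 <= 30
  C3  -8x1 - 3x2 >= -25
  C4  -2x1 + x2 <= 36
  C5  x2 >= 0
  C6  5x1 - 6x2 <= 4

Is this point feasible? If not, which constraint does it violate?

C1: 0 ≥ 0 ✓
C2: -36 ≤ 30 ✓
C3: -12 ≥ -25 ✓
C4: 4 ≤ 36 ✓
C5: 4 ≥ 0 ✓
C6: -24 ≤ 4 ✓

feasible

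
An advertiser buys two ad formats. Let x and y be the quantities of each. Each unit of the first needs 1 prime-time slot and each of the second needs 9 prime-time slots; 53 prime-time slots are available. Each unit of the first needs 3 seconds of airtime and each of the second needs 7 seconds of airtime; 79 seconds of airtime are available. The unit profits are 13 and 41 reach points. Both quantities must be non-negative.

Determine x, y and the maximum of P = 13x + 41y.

x = 17, y = 4, maximum P = 385

Extreme points and P = 13x + 41y:
  (0, 0) → P = 0
  (0, 53/9) → P = 2173/9
  (79/3, 0) → P = 1027/3
  (17, 4) → P = 385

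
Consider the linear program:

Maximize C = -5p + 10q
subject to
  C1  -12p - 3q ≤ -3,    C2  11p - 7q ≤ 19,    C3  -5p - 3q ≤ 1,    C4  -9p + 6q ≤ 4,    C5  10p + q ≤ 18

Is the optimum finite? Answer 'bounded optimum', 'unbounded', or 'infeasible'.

bounded optimum

Feasible corners and C = -5p + 10q:
  (4/7, -9/7) → C = -110/7
  (2/33, 25/33) → C = 80/11
  (25/34, -53/34) → C = -655/34
  (145/81, 8/81) → C = -215/27
  (104/69, 202/69) → C = 500/23
The feasible region has finitely many vertices and no improving ray; the maximum is 500/23 at (104/69, 202/69).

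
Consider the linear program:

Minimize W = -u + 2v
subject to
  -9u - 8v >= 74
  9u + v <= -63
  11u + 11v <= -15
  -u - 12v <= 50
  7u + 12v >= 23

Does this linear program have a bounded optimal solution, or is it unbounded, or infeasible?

bounded optimum

Corner points and W = -u + 2v:
  (-694/11, 679/11) → W = 2052/11
  (-268/13, 725/52) → W = 97/2
The feasible region has finitely many vertices and no improving ray; the minimum is 97/2 at (-268/13, 725/52).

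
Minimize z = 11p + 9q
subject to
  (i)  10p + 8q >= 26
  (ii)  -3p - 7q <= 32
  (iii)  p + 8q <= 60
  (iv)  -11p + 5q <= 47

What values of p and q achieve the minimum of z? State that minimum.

Vertices and z = 11p + 9q:
  (219/23, -199/23) → z = 618/23
  (-41/23, 126/23) → z = 683/23
  (-76/93, 707/93) → z = 5527/93
The feasible region is unbounded (it extends along (8, -1), (7, -3)), but z strictly increases along every unbounded feasible direction, so there is no improving ray and the minimum is attained at a vertex.

The optimum lies where 10p + 8q = 26 and -3p - 7q = 32.
Solving simultaneously gives p = 219/23, q = -199/23.

p = 219/23, q = -199/23, minimum z = 618/23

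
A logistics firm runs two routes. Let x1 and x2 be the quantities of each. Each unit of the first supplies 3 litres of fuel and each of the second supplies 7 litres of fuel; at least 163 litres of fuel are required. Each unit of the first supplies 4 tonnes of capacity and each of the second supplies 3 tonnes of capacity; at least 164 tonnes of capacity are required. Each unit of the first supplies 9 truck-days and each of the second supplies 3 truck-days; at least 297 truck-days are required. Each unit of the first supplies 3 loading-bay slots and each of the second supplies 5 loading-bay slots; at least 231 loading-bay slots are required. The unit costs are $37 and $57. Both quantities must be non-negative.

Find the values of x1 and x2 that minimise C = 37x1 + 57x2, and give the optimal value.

Vertices and C = 37x1 + 57x2:
  (0, 99) → C = 5643
  (77, 0) → C = 2849
  (22, 33) → C = 2695
The feasible region is unbounded (it extends along (0, 1), (1, 0)), but C strictly increases along every unbounded feasible direction, so there is no improving ray and the minimum is attained at a vertex.

The binding constraints are 9x1 + 3x2 = 297 and 3x1 + 5x2 = 231.
Solving simultaneously gives x1 = 22, x2 = 33.

x1 = 22, x2 = 33, minimum C = 2695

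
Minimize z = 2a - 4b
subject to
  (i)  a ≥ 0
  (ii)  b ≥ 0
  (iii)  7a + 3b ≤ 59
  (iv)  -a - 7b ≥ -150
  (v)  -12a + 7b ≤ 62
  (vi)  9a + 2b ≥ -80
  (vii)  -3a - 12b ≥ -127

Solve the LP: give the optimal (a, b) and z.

Corner points and z = 2a - 4b:
  (0, 0) → z = 0
  (0, 62/7) → z = -248/7
  (59/7, 0) → z = 118/7
  (109/25, 712/75) → z = -2194/75
  (29/33, 114/11) → z = -1310/33

a = 29/33, b = 114/11, minimum z = -1310/33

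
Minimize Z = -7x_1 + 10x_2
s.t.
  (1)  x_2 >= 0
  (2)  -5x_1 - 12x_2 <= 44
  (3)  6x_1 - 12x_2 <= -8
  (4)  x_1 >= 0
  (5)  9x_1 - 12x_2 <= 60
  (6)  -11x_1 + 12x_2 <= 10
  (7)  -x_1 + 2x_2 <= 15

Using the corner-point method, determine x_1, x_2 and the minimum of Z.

Extreme points and Z = -7x_1 + 10x_2:
  (0, 2/3) → Z = 20/3
  (68/3, 12) → Z = -116/3
  (0, 5/6) → Z = 25/3
  (50, 65/2) → Z = -25
  (16, 31/2) → Z = 43

The binding constraints are 6x_1 - 12x_2 = -8 and 9x_1 - 12x_2 = 60.
Solving simultaneously gives x_1 = 68/3, x_2 = 12.

x_1 = 68/3, x_2 = 12, minimum Z = -116/3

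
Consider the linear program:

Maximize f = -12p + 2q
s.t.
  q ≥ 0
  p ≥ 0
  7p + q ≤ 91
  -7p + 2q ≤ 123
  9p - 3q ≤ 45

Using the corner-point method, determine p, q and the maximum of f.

p = 0, q = 123/2, maximum f = 123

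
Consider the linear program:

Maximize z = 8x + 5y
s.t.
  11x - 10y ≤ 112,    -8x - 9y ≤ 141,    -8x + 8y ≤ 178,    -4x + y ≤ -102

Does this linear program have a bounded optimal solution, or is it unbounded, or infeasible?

Vertices and z = 8x + 5y:
  (669/2, 1427/4) → z = 17839/4
  (908/29, 674/29) → z = 10634/29
  (497/12, 191/3) → z = 1949/3
The feasible region has finitely many vertices and no improving ray; the maximum is 17839/4 at (669/2, 1427/4).

bounded optimum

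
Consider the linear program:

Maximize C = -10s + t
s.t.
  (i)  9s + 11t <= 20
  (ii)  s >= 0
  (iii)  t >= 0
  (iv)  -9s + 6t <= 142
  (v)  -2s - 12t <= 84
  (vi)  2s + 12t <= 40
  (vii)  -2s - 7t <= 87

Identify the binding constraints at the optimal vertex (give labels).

Vertices and C = -10s + t:
  (0, 20/11) → C = 20/11
  (20/9, 0) → C = -200/9
  (0, 0) → C = 0

The maximum is at (0, 20/11). Substituting into each constraint, equality holds for (i) and (ii); the remaining constraints have slack.

(i) and (ii)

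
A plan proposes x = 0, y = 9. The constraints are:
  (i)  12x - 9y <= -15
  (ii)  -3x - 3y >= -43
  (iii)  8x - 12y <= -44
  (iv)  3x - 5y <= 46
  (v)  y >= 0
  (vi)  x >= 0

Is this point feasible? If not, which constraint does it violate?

feasible

(i): -81 ≤ -15 ✓
(ii): -27 ≥ -43 ✓
(iii): -108 ≤ -44 ✓
(iv): -45 ≤ 46 ✓
(v): 9 ≥ 0 ✓
(vi): 0 ≥ 0 ✓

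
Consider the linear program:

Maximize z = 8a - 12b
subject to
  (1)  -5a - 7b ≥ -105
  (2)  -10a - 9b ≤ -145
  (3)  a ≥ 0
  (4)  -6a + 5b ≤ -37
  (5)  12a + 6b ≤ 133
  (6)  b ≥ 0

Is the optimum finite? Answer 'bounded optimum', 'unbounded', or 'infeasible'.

The boundaries -5a - 7b = -105 and -10a - 9b = -145 meet at (14/5, 13), but that point violates -6a + 5b ≤ -37. Every candidate vertex is excluded by some other constraint, so the feasible region is empty.

infeasible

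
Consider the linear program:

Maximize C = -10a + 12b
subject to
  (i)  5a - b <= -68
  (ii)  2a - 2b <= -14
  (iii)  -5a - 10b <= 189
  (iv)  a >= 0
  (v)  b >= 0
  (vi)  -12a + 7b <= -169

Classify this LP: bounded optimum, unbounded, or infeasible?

The boundaries 5a - b = -68 and a = 0 meet at (0, 68), but that point violates -12a + 7b ≤ -169. Every candidate vertex is excluded by some other constraint, so the feasible region is empty.

infeasible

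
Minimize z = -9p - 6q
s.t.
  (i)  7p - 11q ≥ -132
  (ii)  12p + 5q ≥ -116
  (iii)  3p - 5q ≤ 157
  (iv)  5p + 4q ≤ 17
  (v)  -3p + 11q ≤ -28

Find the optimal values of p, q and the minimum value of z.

Feasible corners and z = -9p - 6q:
  (41/15, -744/25) → z = 3849/25
  (-1136/147, -228/49) → z = 4776/49
  (713/37, -734/37) → z = -2013/37
  (299/67, -89/67) → z = -2157/67

At the optimal vertex, 3p - 5q = 157 and 5p + 4q = 17.
Solving simultaneously gives p = 713/37, q = -734/37.

p = 713/37, q = -734/37, minimum z = -2013/37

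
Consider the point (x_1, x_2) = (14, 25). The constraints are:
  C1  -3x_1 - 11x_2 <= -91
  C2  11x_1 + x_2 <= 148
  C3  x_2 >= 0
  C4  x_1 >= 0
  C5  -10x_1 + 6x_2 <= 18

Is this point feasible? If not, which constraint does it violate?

not feasible — violates C2

Constraint C2: 11x_1 + x_2 = 179, which is not ≤ 148. All other constraints are satisfied.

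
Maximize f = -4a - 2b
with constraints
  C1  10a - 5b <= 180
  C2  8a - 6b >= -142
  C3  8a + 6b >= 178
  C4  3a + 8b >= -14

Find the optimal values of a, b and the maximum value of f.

a = 9/4, b = 80/3, maximum f = -187/3

Feasible corners and f = -4a - 2b:
  (179/2, 143) → f = -644
  (197/10, 17/5) → f = -428/5
  (9/4, 80/3) → f = -187/3

The optimum lies where 8a - 6b = -142 and 8a + 6b = 178.
Solving simultaneously gives a = 9/4, b = 80/3.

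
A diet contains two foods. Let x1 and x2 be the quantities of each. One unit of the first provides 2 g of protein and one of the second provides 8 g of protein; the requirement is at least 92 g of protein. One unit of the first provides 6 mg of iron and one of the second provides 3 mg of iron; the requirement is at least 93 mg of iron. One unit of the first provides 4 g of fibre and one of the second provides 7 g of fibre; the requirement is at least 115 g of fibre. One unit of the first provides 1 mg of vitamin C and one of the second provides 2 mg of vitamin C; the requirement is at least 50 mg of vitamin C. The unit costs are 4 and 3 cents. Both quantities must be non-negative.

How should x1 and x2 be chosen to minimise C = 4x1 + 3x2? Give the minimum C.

Extreme points and C = 4x1 + 3x2:
  (0, 31) → C = 93
  (50, 0) → C = 200
  (4, 23) → C = 85
The feasible region is unbounded (it extends along (0, 1), (1, 0)), but C strictly increases along every unbounded feasible direction, so there is no improving ray and the minimum is attained at a vertex.

x1 = 4, x2 = 23, minimum C = 85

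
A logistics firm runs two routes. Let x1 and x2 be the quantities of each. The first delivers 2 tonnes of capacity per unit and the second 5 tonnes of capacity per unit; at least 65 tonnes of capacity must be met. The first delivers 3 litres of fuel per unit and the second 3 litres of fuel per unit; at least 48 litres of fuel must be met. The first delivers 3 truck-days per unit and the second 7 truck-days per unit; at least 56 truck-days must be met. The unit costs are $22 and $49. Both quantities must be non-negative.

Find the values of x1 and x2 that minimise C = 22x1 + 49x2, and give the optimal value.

x1 = 5, x2 = 11, minimum C = 649

The feasible region is unbounded (it extends along (0, 1), (1, 0)), but C strictly increases along every unbounded feasible direction, so there is no improving ray and the minimum is attained at a vertex.

The binding constraints are 2x1 + 5x2 = 65 and 3x1 + 3x2 = 48.
Solving simultaneously gives x1 = 5, x2 = 11.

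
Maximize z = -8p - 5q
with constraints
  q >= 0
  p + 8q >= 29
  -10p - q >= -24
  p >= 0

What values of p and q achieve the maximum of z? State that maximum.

Feasible corners and z = -8p - 5q:
  (163/79, 266/79) → z = -2634/79
  (0, 29/8) → z = -145/8
  (0, 24) → z = -120

At the optimal vertex, p + 8q = 29 and p = 0.
Solving simultaneously gives p = 0, q = 29/8.

p = 0, q = 29/8, maximum z = -145/8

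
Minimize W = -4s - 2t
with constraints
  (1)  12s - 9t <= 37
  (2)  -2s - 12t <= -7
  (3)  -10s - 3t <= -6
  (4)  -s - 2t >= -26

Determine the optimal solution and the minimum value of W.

Vertices and W = -4s - 2t:
  (169/54, 5/81) → W = -1024/81
  (28/3, 25/3) → W = -54
  (17/38, 29/57) → W = -160/57
  (-66/17, 254/17) → W = -244/17

The optimum lies where 12s - 9t = 37 and -s - 2t = -26.
Solving simultaneously gives s = 28/3, t = 25/3.

s = 28/3, t = 25/3, minimum W = -54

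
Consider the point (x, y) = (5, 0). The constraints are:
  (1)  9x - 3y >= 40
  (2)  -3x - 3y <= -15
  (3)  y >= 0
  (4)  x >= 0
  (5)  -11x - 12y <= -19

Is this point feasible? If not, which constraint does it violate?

(1): 45 ≥ 40 ✓
(2): -15 ≤ -15 ✓
(3): 0 ≥ 0 ✓
(4): 5 ≥ 0 ✓
(5): -55 ≤ -19 ✓

feasible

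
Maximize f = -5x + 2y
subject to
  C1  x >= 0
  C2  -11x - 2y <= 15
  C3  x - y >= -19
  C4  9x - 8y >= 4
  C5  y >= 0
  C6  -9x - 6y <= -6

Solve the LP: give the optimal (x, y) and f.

x = 4/7, y = 1/7, maximum f = -18/7

Feasible corners and f = -5x + 2y:
  (156, 175) → f = -430
  (4/7, 1/7) → f = -18/7
  (2/3, 0) → f = -10/3
The feasible region is unbounded (it extends along (1, 1), (1, 0)), but f strictly decreases along every unbounded feasible direction, so there is no improving ray and the maximum is attained at a vertex.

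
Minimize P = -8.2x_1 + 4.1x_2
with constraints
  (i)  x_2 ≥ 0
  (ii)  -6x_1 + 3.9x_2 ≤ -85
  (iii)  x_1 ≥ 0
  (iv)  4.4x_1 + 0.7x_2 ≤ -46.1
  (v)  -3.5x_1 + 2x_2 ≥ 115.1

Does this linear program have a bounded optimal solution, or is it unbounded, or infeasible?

infeasible

The boundaries 4.4x_1 + 0.7x_2 = -46.1 and -3.5x_1 + 2x_2 = 115.1 meet at (-5759/375, 11503/375), but that point violates -6x_1 + 3.9x_2 ≤ -85. Every candidate vertex is excluded by some other constraint, so the feasible region is empty.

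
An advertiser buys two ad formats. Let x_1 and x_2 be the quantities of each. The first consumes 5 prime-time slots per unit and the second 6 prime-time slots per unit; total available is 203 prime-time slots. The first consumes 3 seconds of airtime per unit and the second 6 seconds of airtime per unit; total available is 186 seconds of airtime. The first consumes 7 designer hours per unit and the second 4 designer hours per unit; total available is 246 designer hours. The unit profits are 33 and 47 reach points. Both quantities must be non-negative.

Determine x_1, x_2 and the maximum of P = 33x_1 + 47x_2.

Feasible corners and P = 33x_1 + 47x_2:
  (0, 0) → P = 0
  (0, 31) → P = 1457
  (246/7, 0) → P = 8118/7
  (17/2, 107/4) → P = 6151/4
  (332/11, 191/22) → P = 30889/22

The optimum lies where 5x_1 + 6x_2 = 203 and 3x_1 + 6x_2 = 186.
Solving simultaneously gives x_1 = 17/2, x_2 = 107/4.

x_1 = 17/2, x_2 = 107/4, maximum P = 6151/4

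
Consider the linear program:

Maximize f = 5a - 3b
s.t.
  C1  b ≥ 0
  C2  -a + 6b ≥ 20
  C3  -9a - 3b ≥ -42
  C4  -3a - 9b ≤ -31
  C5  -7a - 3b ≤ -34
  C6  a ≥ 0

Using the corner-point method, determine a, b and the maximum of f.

a = 64/19, b = 74/19, maximum f = 98/19

Corner points and f = 5a - 3b:
  (64/19, 74/19) → f = 98/19
  (16/5, 58/15) → f = 22/5
  (0, 14) → f = -42
  (0, 34/3) → f = -34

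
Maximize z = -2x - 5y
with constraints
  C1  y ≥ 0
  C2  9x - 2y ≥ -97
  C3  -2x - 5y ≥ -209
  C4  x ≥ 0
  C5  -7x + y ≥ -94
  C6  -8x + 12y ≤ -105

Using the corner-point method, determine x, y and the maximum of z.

Vertices and z = -2x - 5y:
  (94/7, 0) → z = -188/7
  (105/8, 0) → z = -105/4
  (1023/76, 17/76) → z = -2131/76

At the optimal vertex, y = 0 and -8x + 12y = -105.
Solving simultaneously gives x = 105/8, y = 0.

x = 105/8, y = 0, maximum z = -105/4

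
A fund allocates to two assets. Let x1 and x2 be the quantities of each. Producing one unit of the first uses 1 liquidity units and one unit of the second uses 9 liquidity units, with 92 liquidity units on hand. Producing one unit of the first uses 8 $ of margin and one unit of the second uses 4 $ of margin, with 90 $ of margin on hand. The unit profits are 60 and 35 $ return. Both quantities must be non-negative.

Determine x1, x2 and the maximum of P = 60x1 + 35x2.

x1 = 13/2, x2 = 19/2, maximum P = 1445/2

At the optimal vertex, x1 + 9x2 = 92 and 8x1 + 4x2 = 90.
Solving simultaneously gives x1 = 13/2, x2 = 19/2.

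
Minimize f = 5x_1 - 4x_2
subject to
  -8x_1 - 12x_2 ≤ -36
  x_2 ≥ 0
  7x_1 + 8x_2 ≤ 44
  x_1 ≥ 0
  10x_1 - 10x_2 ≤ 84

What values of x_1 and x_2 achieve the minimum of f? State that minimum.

x_1 = 0, x_2 = 11/2, minimum f = -22

Vertices and f = 5x_1 - 4x_2:
  (9/2, 0) → f = 45/2
  (0, 3) → f = -12
  (44/7, 0) → f = 220/7
  (0, 11/2) → f = -22

At the optimal vertex, 7x_1 + 8x_2 = 44 and x_1 = 0.
Solving simultaneously gives x_1 = 0, x_2 = 11/2.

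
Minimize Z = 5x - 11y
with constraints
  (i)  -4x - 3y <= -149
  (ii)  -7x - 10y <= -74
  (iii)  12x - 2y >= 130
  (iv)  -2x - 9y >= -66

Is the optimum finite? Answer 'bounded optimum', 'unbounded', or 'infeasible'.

bounded optimum

Feasible corners and Z = 5x - 11y:
  (1268/19, -747/19) → Z = 14557/19
  (381/10, -17/15) → Z = 6089/30
The feasible region has finitely many vertices and no improving ray; the minimum is 6089/30 at (381/10, -17/15).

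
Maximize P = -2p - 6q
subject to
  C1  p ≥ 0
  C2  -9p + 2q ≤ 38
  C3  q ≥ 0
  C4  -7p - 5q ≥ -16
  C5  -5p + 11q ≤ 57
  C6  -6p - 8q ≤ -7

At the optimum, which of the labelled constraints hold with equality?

Extreme points and P = -2p - 6q:
  (0, 16/5) → P = -96/5
  (0, 7/8) → P = -21/4
  (16/7, 0) → P = -32/7
  (7/6, 0) → P = -7/3

The maximum is at (7/6, 0). Substituting into each constraint, equality holds for C3 and C6; the remaining constraints have slack.

C3 and C6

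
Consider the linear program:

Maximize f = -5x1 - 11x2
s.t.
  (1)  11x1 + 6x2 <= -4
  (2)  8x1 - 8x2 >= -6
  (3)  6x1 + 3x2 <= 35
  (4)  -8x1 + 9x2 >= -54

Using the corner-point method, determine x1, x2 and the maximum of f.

x1 = -243/4, x2 = -60, maximum f = 3855/4

Extreme points and f = -5x1 - 11x2:
  (-1/2, 1/4) → f = -1/4
  (96/49, -626/147) → f = 778/21
  (-243/4, -60) → f = 3855/4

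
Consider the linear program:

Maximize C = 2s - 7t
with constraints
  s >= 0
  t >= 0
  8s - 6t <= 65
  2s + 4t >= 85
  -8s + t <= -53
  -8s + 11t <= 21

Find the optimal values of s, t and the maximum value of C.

s = 35/2, t = 25/2, maximum C = -105/2

Feasible corners and C = 2s - 7t:
  (35/2, 25/2) → C = -105/2
  (841/40, 86/5) → C = -1567/20
  (851/54, 361/27) → C = -1676/27

The optimum lies where 8s - 6t = 65 and 2s + 4t = 85.
Solving simultaneously gives s = 35/2, t = 25/2.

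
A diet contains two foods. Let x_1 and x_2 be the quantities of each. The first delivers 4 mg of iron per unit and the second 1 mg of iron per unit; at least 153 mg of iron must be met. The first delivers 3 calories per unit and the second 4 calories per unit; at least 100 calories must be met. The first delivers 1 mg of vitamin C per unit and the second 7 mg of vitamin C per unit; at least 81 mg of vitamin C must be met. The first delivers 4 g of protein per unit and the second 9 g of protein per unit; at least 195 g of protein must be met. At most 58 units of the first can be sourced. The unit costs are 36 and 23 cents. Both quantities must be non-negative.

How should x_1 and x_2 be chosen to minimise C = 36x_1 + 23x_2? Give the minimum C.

x_1 = 110/3, x_2 = 19/3, minimum C = 4397/3

The feasible region is unbounded (it extends along (0, 1)), but C strictly increases along every unbounded feasible direction, so there is no improving ray and the minimum is attained at a vertex.

The binding constraints are 4x_1 + x_2 = 153 and x_1 + 7x_2 = 81.
Solving simultaneously gives x_1 = 110/3, x_2 = 19/3.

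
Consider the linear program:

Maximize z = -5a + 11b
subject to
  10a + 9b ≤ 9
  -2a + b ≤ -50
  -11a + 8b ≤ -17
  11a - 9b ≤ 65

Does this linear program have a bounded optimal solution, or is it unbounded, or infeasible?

infeasible

The boundaries 10a + 9b = 9 and -2a + b = -50 meet at (459/28, -241/14), but that point violates 11a - 9b ≤ 65. Every candidate vertex is excluded by some other constraint, so the feasible region is empty.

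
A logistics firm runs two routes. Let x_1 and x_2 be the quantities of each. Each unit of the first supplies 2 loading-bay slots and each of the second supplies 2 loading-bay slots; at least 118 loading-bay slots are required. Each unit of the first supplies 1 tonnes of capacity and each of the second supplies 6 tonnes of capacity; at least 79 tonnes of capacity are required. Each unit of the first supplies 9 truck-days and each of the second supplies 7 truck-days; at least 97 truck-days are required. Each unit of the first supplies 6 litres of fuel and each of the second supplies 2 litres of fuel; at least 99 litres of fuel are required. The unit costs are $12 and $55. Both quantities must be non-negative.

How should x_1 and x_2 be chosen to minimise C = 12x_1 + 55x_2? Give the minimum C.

x_1 = 55, x_2 = 4, minimum C = 880

Corner points and C = 12x_1 + 55x_2:
  (0, 59) → C = 3245
  (79, 0) → C = 948
  (55, 4) → C = 880
The feasible region is unbounded (it extends along (0, 1), (1, 0)), but C strictly increases along every unbounded feasible direction, so there is no improving ray and the minimum is attained at a vertex.

The optimum lies where 2x_1 + 2x_2 = 118 and x_1 + 6x_2 = 79.
Solving simultaneously gives x_1 = 55, x_2 = 4.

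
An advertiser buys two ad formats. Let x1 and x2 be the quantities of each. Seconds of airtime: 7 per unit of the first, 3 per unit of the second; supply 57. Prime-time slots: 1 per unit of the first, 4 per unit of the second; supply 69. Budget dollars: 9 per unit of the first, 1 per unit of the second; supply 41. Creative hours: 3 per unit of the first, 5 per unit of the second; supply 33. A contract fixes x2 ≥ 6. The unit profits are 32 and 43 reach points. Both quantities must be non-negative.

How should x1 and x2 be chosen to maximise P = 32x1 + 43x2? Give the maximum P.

Feasible corners and P = 32x1 + 43x2:
  (0, 33/5) → P = 1419/5
  (0, 6) → P = 258
  (1, 6) → P = 290

x1 = 1, x2 = 6, maximum P = 290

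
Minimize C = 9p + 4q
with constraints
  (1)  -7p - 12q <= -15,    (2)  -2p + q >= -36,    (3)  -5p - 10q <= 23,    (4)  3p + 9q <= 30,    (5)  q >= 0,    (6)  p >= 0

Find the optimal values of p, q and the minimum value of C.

p = 0, q = 5/4, minimum C = 5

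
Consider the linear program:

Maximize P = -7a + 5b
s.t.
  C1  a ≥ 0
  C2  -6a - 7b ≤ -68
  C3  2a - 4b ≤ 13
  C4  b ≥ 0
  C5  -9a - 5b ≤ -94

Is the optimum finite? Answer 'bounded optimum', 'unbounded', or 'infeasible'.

unbounded

From the feasible point (0, 94/5), moving in the direction (0, 1) keeps every constraint satisfied while P increases without bound.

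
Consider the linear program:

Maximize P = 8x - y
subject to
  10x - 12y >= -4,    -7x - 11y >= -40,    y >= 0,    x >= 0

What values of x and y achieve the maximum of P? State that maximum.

x = 40/7, y = 0, maximum P = 320/7

Vertices and P = 8x - y:
  (218/97, 214/97) → P = 1530/97
  (0, 1/3) → P = -1/3
  (40/7, 0) → P = 320/7
  (0, 0) → P = 0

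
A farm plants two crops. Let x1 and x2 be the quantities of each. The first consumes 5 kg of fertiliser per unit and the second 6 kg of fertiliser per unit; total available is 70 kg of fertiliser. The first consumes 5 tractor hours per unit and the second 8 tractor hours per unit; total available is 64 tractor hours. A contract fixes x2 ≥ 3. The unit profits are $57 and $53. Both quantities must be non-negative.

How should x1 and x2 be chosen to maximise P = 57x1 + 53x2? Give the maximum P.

x1 = 8, x2 = 3, maximum P = 615

Vertices and P = 57x1 + 53x2:
  (0, 8) → P = 424
  (0, 3) → P = 159
  (8, 3) → P = 615

At the optimal vertex, 5x1 + 8x2 = 64 and x2 = 3.
Solving simultaneously gives x1 = 8, x2 = 3.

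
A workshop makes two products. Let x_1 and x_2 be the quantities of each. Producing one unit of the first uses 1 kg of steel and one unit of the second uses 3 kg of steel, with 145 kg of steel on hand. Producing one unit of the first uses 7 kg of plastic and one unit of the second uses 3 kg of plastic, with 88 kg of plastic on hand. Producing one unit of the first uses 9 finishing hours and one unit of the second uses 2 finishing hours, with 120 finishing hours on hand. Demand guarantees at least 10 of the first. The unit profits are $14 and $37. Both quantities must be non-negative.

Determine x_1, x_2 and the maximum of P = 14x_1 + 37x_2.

Corner points and P = 14x_1 + 37x_2:
  (88/7, 0) → P = 176
  (10, 0) → P = 140
  (10, 6) → P = 362

The binding constraints are 7x_1 + 3x_2 = 88 and x_1 = 10.
Solving simultaneously gives x_1 = 10, x_2 = 6.

x_1 = 10, x_2 = 6, maximum P = 362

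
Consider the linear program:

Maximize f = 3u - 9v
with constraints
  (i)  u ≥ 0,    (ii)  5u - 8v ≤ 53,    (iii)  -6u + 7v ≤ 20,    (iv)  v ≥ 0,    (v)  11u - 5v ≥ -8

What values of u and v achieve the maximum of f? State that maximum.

Extreme points and f = 3u - 9v:
  (0, 0) → f = 0
  (0, 8/5) → f = -72/5
  (53/5, 0) → f = 159/5
  (44/47, 172/47) → f = -1416/47
The feasible region is unbounded (it extends along (7, 6), (8, 5)), but f strictly decreases along every unbounded feasible direction, so there is no improving ray and the maximum is attained at a vertex.

At the optimal vertex, 5u - 8v = 53 and v = 0.
Solving simultaneously gives u = 53/5, v = 0.

u = 53/5, v = 0, maximum f = 159/5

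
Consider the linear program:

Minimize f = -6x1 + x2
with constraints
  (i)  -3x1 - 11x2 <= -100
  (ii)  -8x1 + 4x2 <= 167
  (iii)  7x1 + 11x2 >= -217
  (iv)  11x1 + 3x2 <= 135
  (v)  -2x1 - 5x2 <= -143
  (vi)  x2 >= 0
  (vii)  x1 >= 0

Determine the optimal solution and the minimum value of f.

x1 = 246/49, x2 = 1303/49, minimum f = -173/49

At the optimal vertex, 11x1 + 3x2 = 135 and -2x1 - 5x2 = -143.
Solving simultaneously gives x1 = 246/49, x2 = 1303/49.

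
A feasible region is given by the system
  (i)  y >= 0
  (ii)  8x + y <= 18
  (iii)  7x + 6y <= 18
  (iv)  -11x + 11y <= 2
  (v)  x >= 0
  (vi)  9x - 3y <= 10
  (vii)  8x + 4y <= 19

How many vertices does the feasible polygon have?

Pairwise boundary intersections that survive every other constraint:
  (0, 0)
  (10/9, 0)
  (186/143, 212/143)
  (38/25, 92/75)
  (0, 2/11)

5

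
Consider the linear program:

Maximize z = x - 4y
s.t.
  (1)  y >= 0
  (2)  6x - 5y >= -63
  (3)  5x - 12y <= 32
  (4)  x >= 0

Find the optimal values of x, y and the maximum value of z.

The feasible region is unbounded (it extends along (5, 6), (12, 5)), but z strictly decreases along every unbounded feasible direction, so there is no improving ray and the maximum is attained at a vertex.

The optimum lies where y = 0 and 5x - 12y = 32.
Solving simultaneously gives x = 32/5, y = 0.

x = 32/5, y = 0, maximum z = 32/5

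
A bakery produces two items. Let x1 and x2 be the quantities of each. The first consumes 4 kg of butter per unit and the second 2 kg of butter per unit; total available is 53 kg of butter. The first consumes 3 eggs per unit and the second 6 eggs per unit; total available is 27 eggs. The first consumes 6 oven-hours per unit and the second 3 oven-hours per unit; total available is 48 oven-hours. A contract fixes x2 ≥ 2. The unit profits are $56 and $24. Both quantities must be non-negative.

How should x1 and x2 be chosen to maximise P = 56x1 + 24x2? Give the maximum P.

x1 = 5, x2 = 2, maximum P = 328

Corner points and P = 56x1 + 24x2:
  (0, 9/2) → P = 108
  (0, 2) → P = 48
  (5, 2) → P = 328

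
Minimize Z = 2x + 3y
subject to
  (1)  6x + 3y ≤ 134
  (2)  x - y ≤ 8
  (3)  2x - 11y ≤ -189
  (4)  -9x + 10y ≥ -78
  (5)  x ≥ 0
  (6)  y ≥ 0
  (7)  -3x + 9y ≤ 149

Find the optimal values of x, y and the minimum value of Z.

x = 62/15, y = 269/15, minimum Z = 931/15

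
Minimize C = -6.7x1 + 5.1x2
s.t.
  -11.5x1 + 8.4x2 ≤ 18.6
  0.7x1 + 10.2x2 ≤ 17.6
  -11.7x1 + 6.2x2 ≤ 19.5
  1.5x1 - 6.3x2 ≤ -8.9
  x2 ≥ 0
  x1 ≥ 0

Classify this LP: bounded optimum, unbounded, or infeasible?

Vertices and C = -6.7x1 + 5.1x2:
  (670/657, 3263/1971) → C = 3527/2190
  (0, 88/51) → C = 8.8
  (0, 89/63) → C = 1513/210
The feasible region has finitely many vertices and no improving ray; the minimum is 3527/2190 at (670/657, 3263/1971).

bounded optimum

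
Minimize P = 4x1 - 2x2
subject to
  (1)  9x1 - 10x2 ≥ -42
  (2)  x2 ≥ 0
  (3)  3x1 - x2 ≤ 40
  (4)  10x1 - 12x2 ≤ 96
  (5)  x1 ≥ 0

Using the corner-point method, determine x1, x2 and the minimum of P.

Vertices and P = 4x1 - 2x2:
  (442/21, 162/7) → P = 796/21
  (0, 21/5) → P = -42/5
  (48/5, 0) → P = 192/5
  (0, 0) → P = 0
  (192/13, 56/13) → P = 656/13

The binding constraints are 9x1 - 10x2 = -42 and x1 = 0.
Solving simultaneously gives x1 = 0, x2 = 21/5.

x1 = 0, x2 = 21/5, minimum P = -42/5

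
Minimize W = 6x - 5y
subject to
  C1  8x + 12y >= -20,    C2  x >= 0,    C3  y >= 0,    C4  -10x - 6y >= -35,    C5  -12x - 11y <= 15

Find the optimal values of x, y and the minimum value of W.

x = 0, y = 35/6, minimum W = -175/6

Vertices and W = 6x - 5y:
  (0, 0) → W = 0
  (0, 35/6) → W = -175/6
  (7/2, 0) → W = 21

The optimum lies where x = 0 and -10x - 6y = -35.
Solving simultaneously gives x = 0, y = 35/6.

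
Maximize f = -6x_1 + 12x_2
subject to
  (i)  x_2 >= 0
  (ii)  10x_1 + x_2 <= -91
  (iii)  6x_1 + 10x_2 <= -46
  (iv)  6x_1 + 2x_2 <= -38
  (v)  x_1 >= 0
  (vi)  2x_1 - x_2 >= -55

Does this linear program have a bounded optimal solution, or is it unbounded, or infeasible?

infeasible

The boundaries x_2 = 0 and 10x_1 + x_2 = -91 meet at (-91/10, 0), but that point violates x_1 ≥ 0. Every candidate vertex is excluded by some other constraint, so the feasible region is empty.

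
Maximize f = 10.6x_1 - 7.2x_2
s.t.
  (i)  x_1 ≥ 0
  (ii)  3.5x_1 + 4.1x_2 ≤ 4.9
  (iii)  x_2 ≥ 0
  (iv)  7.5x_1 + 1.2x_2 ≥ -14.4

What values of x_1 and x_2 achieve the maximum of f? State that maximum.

The binding constraints are 3.5x_1 + 4.1x_2 = 4.9 and x_2 = 0.
Solving simultaneously gives x_1 = 7/5, x_2 = 0.

x_1 = 1.4, x_2 = 0, maximum f = 14.84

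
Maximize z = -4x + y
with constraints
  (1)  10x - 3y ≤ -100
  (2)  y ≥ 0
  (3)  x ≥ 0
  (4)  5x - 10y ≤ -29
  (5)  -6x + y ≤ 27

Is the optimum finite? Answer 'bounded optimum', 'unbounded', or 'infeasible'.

unbounded

From the feasible point (19/8, 165/4), moving in the direction (1, 6) keeps every constraint satisfied while z increases without bound.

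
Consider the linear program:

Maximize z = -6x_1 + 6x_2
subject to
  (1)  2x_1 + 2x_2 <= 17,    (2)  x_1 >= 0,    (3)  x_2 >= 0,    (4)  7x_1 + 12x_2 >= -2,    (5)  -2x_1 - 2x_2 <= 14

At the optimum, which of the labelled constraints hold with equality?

(1) and (2)

Extreme points and z = -6x_1 + 6x_2:
  (0, 17/2) → z = 51
  (17/2, 0) → z = -51
  (0, 0) → z = 0

The maximum is at (0, 17/2). Substituting into each constraint, equality holds for (1) and (2); the remaining constraints have slack.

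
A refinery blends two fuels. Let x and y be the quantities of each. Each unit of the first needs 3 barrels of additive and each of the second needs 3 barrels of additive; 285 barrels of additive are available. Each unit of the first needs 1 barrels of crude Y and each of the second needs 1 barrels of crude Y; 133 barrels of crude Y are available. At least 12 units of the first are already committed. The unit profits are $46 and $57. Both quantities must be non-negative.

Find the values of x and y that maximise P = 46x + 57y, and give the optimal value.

Extreme points and P = 46x + 57y:
  (95, 0) → P = 4370
  (12, 0) → P = 552
  (12, 83) → P = 5283

The optimum lies where 3x + 3y = 285 and x = 12.
Solving simultaneously gives x = 12, y = 83.

x = 12, y = 83, maximum P = 5283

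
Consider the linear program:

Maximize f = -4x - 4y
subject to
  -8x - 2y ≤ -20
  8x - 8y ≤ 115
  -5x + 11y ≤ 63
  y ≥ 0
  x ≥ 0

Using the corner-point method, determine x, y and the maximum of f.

The binding constraints are -8x - 2y = -20 and y = 0.
Solving simultaneously gives x = 5/2, y = 0.

x = 5/2, y = 0, maximum f = -10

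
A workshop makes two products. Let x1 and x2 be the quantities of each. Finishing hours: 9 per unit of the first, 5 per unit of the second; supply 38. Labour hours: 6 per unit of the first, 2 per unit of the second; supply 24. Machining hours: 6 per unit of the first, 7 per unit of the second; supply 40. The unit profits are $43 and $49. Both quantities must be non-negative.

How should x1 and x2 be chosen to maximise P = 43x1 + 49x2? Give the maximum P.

The optimum lies where 9x1 + 5x2 = 38 and 6x1 + 7x2 = 40.
Solving simultaneously gives x1 = 2, x2 = 4.

x1 = 2, x2 = 4, maximum P = 282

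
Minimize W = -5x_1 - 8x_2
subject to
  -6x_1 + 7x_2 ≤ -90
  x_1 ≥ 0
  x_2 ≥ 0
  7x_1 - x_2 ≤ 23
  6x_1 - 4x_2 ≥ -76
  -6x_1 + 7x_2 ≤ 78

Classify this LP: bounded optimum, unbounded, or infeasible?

infeasible

The boundaries -6x_1 + 7x_2 = -90 and x_1 = 0 meet at (0, -90/7), but that point violates x_2 ≥ 0. Every candidate vertex is excluded by some other constraint, so the feasible region is empty.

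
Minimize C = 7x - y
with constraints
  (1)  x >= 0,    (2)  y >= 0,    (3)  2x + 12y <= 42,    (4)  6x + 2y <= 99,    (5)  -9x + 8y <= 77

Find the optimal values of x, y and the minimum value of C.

Vertices and C = 7x - y:
  (0, 0) → C = 0
  (0, 7/2) → C = -7/2
  (33/2, 0) → C = 231/2
  (276/17, 27/34) → C = 3837/34

The optimum lies where x = 0 and 2x + 12y = 42.
Solving simultaneously gives x = 0, y = 7/2.

x = 0, y = 7/2, minimum C = -7/2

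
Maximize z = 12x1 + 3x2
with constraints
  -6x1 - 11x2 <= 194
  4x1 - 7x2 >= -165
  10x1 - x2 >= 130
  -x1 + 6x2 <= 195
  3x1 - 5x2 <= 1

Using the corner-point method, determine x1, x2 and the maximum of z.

Vertices and z = 12x1 + 3x2:
  (1075/66, 1085/33) → z = 3235/11
  (375/17, 615/17) → z = 6345/17
  (649/47, 380/47) → z = 8928/47
  (981/13, 586/13) → z = 13530/13

x1 = 981/13, x2 = 586/13, maximum z = 13530/13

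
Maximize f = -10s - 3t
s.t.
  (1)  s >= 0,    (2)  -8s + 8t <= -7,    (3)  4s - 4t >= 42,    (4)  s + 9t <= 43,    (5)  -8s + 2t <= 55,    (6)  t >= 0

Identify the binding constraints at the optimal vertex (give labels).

(3) and (6)

Vertices and f = -10s - 3t:
  (55/4, 13/4) → f = -589/4
  (21/2, 0) → f = -105
  (43, 0) → f = -430

The maximum is at (21/2, 0). Substituting into each constraint, equality holds for (3) and (6); the remaining constraints have slack.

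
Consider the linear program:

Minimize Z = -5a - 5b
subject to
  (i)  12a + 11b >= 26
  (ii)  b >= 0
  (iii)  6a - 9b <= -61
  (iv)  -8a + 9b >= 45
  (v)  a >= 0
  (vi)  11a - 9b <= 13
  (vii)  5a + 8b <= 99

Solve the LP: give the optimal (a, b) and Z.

Vertices and Z = -5a - 5b:
  (0, 61/9) → Z = -305/9
  (13/3, 29/3) → Z = -70
  (0, 99/8) → Z = -495/8

At the optimal vertex, 6a - 9b = -61 and 5a + 8b = 99.
Solving simultaneously gives a = 13/3, b = 29/3.

a = 13/3, b = 29/3, minimum Z = -70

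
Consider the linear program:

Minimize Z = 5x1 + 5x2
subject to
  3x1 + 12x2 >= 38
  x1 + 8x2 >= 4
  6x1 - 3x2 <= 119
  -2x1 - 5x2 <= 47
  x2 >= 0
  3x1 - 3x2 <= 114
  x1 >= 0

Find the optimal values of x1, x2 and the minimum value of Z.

Feasible corners and Z = 5x1 + 5x2:
  (38/3, 0) → Z = 190/3
  (0, 19/6) → Z = 95/6
  (119/6, 0) → Z = 595/6
The feasible region is unbounded (it extends along (0, 1), (1, 2)), but Z strictly increases along every unbounded feasible direction, so there is no improving ray and the minimum is attained at a vertex.

The optimum lies where 3x1 + 12x2 = 38 and x1 = 0.
Solving simultaneously gives x1 = 0, x2 = 19/6.

x1 = 0, x2 = 19/6, minimum Z = 95/6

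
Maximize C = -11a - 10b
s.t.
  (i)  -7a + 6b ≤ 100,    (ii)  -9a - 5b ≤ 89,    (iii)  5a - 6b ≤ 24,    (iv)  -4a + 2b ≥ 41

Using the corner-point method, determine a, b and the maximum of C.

a = -383/38, b = 13/38, maximum C = 4083/38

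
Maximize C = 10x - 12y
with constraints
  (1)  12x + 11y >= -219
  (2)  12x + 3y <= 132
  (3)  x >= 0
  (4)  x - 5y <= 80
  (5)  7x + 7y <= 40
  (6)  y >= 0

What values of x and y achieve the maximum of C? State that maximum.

Feasible corners and C = 10x - 12y:
  (0, 40/7) → C = -480/7
  (0, 0) → C = 0
  (40/7, 0) → C = 400/7

The binding constraints are 7x + 7y = 40 and y = 0.
Solving simultaneously gives x = 40/7, y = 0.

x = 40/7, y = 0, maximum C = 400/7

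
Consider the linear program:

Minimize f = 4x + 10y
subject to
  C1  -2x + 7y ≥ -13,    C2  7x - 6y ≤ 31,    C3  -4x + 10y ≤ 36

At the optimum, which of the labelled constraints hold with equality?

Vertices and f = 4x + 10y:
  (139/37, -29/37) → f = 266/37
  (-191/4, -31/2) → f = -346
  (263/23, 188/23) → f = 2932/23

The minimum is at (-191/4, -31/2). Substituting into each constraint, equality holds for C1 and C3; the remaining constraints have slack.

C1 and C3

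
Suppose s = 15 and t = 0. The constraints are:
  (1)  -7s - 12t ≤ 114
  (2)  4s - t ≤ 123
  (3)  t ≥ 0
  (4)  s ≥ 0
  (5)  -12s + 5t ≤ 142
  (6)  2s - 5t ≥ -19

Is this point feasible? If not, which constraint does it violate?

(1): -105 ≤ 114 ✓
(2): 60 ≤ 123 ✓
(3): 0 ≥ 0 ✓
(4): 15 ≥ 0 ✓
(5): -180 ≤ 142 ✓
(6): 30 ≥ -19 ✓

feasible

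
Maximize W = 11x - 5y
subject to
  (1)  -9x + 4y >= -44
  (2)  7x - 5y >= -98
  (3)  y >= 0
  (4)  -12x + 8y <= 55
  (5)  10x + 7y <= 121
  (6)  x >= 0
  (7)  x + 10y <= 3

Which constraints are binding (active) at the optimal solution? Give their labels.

Corner points and W = 11x - 5y:
  (0, 0) → W = 0
  (3, 0) → W = 33
  (0, 3/10) → W = -3/2

The maximum is at (3, 0). Substituting into each constraint, equality holds for (3) and (7); the remaining constraints have slack.

(3) and (7)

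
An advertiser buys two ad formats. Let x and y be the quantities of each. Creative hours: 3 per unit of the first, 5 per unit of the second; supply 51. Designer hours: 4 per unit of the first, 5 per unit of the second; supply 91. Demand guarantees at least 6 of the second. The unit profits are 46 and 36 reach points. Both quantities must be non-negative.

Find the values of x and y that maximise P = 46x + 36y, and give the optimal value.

x = 7, y = 6, maximum P = 538

Feasible corners and P = 46x + 36y:
  (0, 51/5) → P = 1836/5
  (0, 6) → P = 216
  (7, 6) → P = 538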